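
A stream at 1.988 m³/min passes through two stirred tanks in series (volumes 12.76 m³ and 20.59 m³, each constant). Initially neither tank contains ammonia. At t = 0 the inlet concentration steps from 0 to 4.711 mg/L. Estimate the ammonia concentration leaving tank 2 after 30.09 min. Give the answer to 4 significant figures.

Each tank obeys Vᵢ dCᵢ/dt = Q(Cᵢ₋₁ − Cᵢ), so τᵢ = Vᵢ/Q.
τ₁ = 12.76/1.988 = 6.41851 min; τ₂ = 20.59/1.988 = 10.3571 min.
Tank 1: C₁ = C_in(1 − e^(−t/τ₁)). Tank 2 (τ₁ ≠ τ₂): C₂ = C_in[1 − (τ₁ e^(−t/τ₁) − τ₂ e^(−t/τ₂))/(τ₁ − τ₂)].
At t = 30.09: e^(−t/τ₁) = 0.00920505, e^(−t/τ₂) = 0.0547356.
C₂ = 4.711·[1 − (6.41851·0.00920505 − 10.3571·0.0547356)/(-3.93863)] = 4.711·0.871067 = 4.10359 mg/L.

4.104 mg/L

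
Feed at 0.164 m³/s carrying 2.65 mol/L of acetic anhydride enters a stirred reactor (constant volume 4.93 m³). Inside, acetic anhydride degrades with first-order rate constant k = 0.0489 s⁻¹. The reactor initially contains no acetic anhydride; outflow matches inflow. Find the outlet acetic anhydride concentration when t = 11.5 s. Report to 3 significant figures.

0.656 mol/L

Accumulation = in − out − consumed: V dC/dt = Q C_in − Q C − k V C.
This is linear with rate a = Q/V + k = 0.082166 s⁻¹.
C_ss = Q C_in/(Q + kV) = 1.0729 mol/L; C(t) = C_ss + (C₀ − C_ss) e^(−a t).
C(11.5) = 1.0729 + (-1.0729)·e^(−0.082166·11.5) = 1.0729 + (-1.0729)·0.38872 = 0.65584 mol/L.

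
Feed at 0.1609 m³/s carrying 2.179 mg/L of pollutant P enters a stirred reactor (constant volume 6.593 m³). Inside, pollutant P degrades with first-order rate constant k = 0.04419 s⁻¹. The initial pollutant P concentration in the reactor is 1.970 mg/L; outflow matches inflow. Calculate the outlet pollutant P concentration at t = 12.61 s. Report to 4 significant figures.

V dC/dt = Q(C_in − C) − k V C.
This is linear with rate a = Q/V + k = 0.0685947 s⁻¹.
C_ss = Q C_in/(Q + kV) = 0.775247 mg/L; C(t) = C_ss + (C₀ − C_ss) e^(−a t).
C(12.61) = 0.775247 + (1.19475)·e^(−0.0685947·12.61) = 0.775247 + (1.19475)·0.421060 = 1.27831 mg/L.

1.278 mg/L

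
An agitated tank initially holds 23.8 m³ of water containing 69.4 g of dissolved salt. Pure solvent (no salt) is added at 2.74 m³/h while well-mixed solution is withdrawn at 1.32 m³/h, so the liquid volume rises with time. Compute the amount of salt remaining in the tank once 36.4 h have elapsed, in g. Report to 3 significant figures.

Total volume: dV/dt = Q_in − Q_out = 1.4200 m³/h, so V(t) = 23.8 + 1.4200 t and V(36.4) = 75.488 m³.
No salt enters, so dm/dt = −Q_out · (m/V).
dm/m = −Q_out dt/(V₀ + 1.4200 t); integrating gives ln(m/m₀) = −(Q_out/(Q_in−Q_out)) ln(V/V₀).
m = m₀ (V₀/V)^(Q_out/(Q_in−Q_out)) = 69.4 × (23.8/75.488)^(0.92958) = 23.733 g.

23.7 g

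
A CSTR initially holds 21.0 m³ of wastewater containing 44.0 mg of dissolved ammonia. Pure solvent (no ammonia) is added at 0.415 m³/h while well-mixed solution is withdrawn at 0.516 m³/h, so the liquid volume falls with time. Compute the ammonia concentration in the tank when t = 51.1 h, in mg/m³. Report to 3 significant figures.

Let m(t) be the amount of ammonia. Volume: V(t) = V₀ + (Q_in − Q_out) t = 21.0 − 0.10100 t; V(51.1) = 15.839 m³.
Species balance (pure solvent in): dm/dt = −Q_out · m/V(t).
Separate: dm/m = −Q_out dt/V(t) ⇒ ln(m/m₀) = −(Q_out/(Q_in−Q_out)) ln(V/V₀).
m = m₀ (V₀/V)^(Q_out/(Q_in−Q_out)) = 44.0 × (21.0/15.839)^(-5.1089) = 10.415 mg.
C = m/V = 10.415/15.839 = 0.65753 mg/m³.

0.658 mg/m³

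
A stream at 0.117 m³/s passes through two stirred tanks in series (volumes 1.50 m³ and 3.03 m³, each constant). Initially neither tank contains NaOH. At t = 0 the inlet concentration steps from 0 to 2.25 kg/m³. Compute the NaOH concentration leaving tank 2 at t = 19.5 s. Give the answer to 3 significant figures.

0.633 kg/m³

Species balance on tank i: dCᵢ/dt = (Cᵢ₋₁ − Cᵢ)/τᵢ with τᵢ = Vᵢ/Q.
τ₁ = 1.50/0.117 = 12.821 s; τ₂ = 3.03/0.117 = 25.897 s.
Solving the cascade with C₁(0)=C₂(0)=0 gives C₂(t) = C_in[1 − (τ₁ e^(−t/τ₁) − τ₂ e^(−t/τ₂))/(τ₁ − τ₂)].
At t = 19.5: e^(−t/τ₁) = 0.21849, e^(−t/τ₂) = 0.47097.
C₂ = 2.25·[1 − (12.821·0.21849 − 25.897·0.47097)/(-13.077)] = 2.25·0.28151 = 0.63340 kg/m³.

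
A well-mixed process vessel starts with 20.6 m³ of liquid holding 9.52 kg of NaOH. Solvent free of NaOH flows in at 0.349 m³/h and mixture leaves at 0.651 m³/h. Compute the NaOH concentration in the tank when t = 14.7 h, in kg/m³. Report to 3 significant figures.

Total volume: dV/dt = Q_in − Q_out = -0.30200 m³/h, so V(t) = 20.6 − 0.30200 t and V(14.7) = 16.161 m³.
Species balance (pure solvent in): dm/dt = −Q_out · m/V(t).
Separate: dm/m = −Q_out dt/V(t) ⇒ ln(m/m₀) = −(Q_out/(Q_in−Q_out)) ln(V/V₀).
m = m₀ (V₀/V)^(Q_out/(Q_in−Q_out)) = 9.52 × (20.6/16.161)^(-2.1556) = 5.6417 kg.
C = m/V = 5.6417/16.161 = 0.34910 kg/m³.

0.349 kg/m³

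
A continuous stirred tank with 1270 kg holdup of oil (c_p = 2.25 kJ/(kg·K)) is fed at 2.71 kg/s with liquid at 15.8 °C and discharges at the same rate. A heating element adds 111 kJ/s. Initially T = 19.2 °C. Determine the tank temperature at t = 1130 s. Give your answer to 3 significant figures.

32.7 °C

M c_p dT/dt = ṁ c_p (T_in − T) + Q̇.
τ = M/ṁ = 468.63 s; T_ss = T_in + Q̇/(ṁ c_p) = 15.8 + 111/(2.71·2.25) = 34.004 °C.
Integrating: T(t) = T_ss + (T₀ − T_ss) e^(−t/τ).
T(1130) = 34.004 + (-14.804)·e^(−1130/468.63) = 34.004 + (-14.804)·0.089702 = 32.676 °C.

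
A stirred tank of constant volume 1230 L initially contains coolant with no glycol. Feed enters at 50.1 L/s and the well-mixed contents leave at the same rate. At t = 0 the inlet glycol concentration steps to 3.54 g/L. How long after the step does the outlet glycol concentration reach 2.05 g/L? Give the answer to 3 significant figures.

Species balance: V dC/dt = Q(C_in − C) ⇒ τ = V/Q = 24.551 s.
C(t) = C_in + (C₀ − C_in) e^(−t/τ). Set C = 2.05 and solve for t:
e^(−t/τ) = (C − C_in)/(C₀ − C_in) = (2.05 − 3.54)/(0 − 3.54) = 0.42090
t = −τ ln(…) = 24.551 × 0.86535 = 21.245 s.

21.2 s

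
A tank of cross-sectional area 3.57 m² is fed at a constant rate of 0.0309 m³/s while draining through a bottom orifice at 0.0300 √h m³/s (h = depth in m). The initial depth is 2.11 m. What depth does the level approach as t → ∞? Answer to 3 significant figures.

1.06 m

Unsteady balance on liquid volume: A dh/dt = Q_in − 0.0300 √h. At steady state dh/dt = 0:
Q_in = 0.0300 √h_ss ⇒ √h_ss = 0.0309/0.0300 = 1.0300.
h_ss = 1.0300² = 1.0609 m. (Since h₀ = 2.11 m > h_ss, the level will fall toward this value.)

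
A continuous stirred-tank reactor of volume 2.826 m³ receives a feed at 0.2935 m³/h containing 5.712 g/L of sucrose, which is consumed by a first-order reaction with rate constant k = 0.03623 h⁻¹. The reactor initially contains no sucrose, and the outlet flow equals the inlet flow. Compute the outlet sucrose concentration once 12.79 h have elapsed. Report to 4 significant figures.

Accumulation = in − out − consumed: V dC/dt = Q C_in − Q C − k V C.
This is linear with rate a = Q/V + k = 0.140087 h⁻¹.
C_ss = Q C_in/(Q + kV) = 4.23473 g/L; C(t) = C_ss + (C₀ − C_ss) e^(−a t).
C(12.79) = 4.23473 + (-4.23473)·e^(−0.140087·12.79) = 4.23473 + (-4.23473)·0.166674 = 3.52891 g/L.

3.529 g/L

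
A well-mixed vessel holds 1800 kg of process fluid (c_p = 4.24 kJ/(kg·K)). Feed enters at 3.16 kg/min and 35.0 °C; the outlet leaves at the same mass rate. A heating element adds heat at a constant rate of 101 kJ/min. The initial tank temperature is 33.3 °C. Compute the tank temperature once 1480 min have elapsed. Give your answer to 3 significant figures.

Unsteady energy balance on the tank contents: M c_p dT/dt = ṁ c_p (T_in − T) + 101.
τ = M/ṁ = 569.62 min; T_ss = T_in + Q̇/(ṁ c_p) = 35.0 + 101/(3.16·4.24) = 42.538 °C.
T approaches T_ss exponentially: T(t) = T_ss + (T₀ − T_ss) e^(−t/τ).
T(1480) = 42.538 + (-9.2382)·e^(−1480/569.62) = 42.538 + (-9.2382)·0.074406 = 41.851 °C.

41.9 °C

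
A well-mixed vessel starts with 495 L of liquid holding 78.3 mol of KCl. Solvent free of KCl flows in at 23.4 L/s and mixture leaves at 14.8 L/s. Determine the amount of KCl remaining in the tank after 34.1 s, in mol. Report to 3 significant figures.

Total volume: dV/dt = Q_in − Q_out = 8.6000 L/s, so V(t) = 495 + 8.6000 t and V(34.1) = 788.26 L.
Species balance (pure solvent in): dm/dt = −Q_out · m/V(t).
dm/m = −Q_out dt/(V₀ + 8.6000 t); integrating gives ln(m/m₀) = −(Q_out/(Q_in−Q_out)) ln(V/V₀).
m = m₀ (V₀/V)^(Q_out/(Q_in−Q_out)) = 78.3 × (495/788.26)^(1.7209) = 35.158 mol.

35.2 mol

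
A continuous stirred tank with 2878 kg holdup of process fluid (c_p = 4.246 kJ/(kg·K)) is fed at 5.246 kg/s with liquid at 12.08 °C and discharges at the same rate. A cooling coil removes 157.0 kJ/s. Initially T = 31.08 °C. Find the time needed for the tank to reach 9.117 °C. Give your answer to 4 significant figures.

M c_p dT/dt = ṁ c_p (T_in − T) − Q̇.
τ = M/ṁ = 548.608 s; T_ss = T_in − Q̇/(ṁ c_p) = 5.03159 °C.
T(t) = T_ss + (T₀ − T_ss) e^(−t/τ). Set T = 9.117:
e^(−t/τ) = (9.117 − 5.03159)/(31.08 − 5.03159) = 0.156839
t = −548.608 · ln(0.156839) = 1016.32 s.

1016 s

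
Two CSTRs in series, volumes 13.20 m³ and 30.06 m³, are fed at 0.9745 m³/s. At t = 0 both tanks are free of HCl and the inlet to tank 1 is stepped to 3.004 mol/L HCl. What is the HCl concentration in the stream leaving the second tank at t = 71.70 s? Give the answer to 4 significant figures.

Time constants: τᵢ = Vᵢ/Q for each well-mixed tank.
τ₁ = 13.20/0.9745 = 13.5454 s; τ₂ = 30.06/0.9745 = 30.8466 s.
Tank 1: C₁ = C_in(1 − e^(−t/τ₁)). Tank 2 (τ₁ ≠ τ₂): C₂ = C_in[1 − (τ₁ e^(−t/τ₁) − τ₂ e^(−t/τ₂))/(τ₁ − τ₂)].
At t = 71.70: e^(−t/τ₁) = 0.00502512, e^(−t/τ₂) = 0.0978415.
C₂ = 3.004·[1 − (13.5454·0.00502512 − 30.8466·0.0978415)/(-17.3012)] = 3.004·0.829491 = 2.49179 mol/L.

2.492 mol/L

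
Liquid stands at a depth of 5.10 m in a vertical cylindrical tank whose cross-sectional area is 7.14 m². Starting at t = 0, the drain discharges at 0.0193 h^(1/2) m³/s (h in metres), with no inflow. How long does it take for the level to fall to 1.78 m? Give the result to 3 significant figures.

With no inflow, A dh/dt = −0.0193 √h.
∫ h^(−1/2) dh = −(0.0193/A) ∫ dt, giving 2√h = 2√h₀ − (0.0193/A) t.
t = 2A(√h₀ − √h)/0.0193 = 2·7.14·(√5.10 − √1.78)/0.0193
  = 14.280 × (2.2583 − 1.3342) / 0.0193 = 683.78 s.

684 s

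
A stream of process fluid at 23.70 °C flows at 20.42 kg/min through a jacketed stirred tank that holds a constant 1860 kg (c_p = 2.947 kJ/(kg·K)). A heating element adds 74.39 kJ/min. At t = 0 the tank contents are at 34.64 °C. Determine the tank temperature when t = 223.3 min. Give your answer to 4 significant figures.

M c_p dT/dt = ṁ c_p (T_in − T) + Q̇.
τ = M/ṁ = 91.0872 min; T_ss = T_in + Q̇/(ṁ c_p) = 23.70 + 74.39/(20.42·2.947) = 24.9362 °C.
Integrating: T(t) = T_ss + (T₀ − T_ss) e^(−t/τ).
T(223.3) = 24.9362 + (9.70383)·e^(−223.3/91.0872) = 24.9362 + (9.70383)·0.0861644 = 25.7723 °C.

25.77 °C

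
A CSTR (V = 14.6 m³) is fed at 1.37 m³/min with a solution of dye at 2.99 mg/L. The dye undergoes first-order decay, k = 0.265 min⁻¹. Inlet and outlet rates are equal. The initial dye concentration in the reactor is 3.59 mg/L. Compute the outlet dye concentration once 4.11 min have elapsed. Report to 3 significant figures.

Species balance: V dC/dt = Q C_in − Q C − k V C.
dC/dt = (Q/V) C_in − (Q/V + k) C; effective rate a = Q/V + k = 0.093836 + 0.265 = 0.35884 min⁻¹.
C_ss = Q C_in/(Q + kV) = 0.78189 mg/L; C(t) = C_ss + (C₀ − C_ss) e^(−a t).
C(4.11) = 0.78189 + (2.8081)·e^(−0.35884·4.11) = 0.78189 + (2.8081)·0.22882 = 1.4244 mg/L.

1.42 mg/L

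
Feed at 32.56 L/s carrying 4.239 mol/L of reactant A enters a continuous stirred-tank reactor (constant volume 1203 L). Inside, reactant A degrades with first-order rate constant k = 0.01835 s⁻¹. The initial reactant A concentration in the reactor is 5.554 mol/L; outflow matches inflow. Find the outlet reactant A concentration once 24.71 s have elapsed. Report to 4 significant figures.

Accumulation = in − out − consumed: V dC/dt = Q C_in − Q C − k V C.
dC/dt = (Q/V) C_in − (Q/V + k) C; effective rate a = Q/V + k = 0.0270657 + 0.01835 = 0.0454157 s⁻¹.
C_ss = Q C_in/(Q + kV) = 2.52625 mol/L; C(t) = C_ss + (C₀ − C_ss) e^(−a t).
C(24.71) = 2.52625 + (3.02775)·e^(−0.0454157·24.71) = 2.52625 + (3.02775)·0.325556 = 3.51195 mol/L.

3.512 mol/L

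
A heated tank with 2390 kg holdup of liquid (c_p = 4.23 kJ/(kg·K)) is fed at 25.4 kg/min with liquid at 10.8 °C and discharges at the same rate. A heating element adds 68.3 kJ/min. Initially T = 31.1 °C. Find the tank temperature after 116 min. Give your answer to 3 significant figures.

M c_p dT/dt = ṁ c_p (T_in − T) + Q̇.
Rearrange: dT/dt = (T_ss − T)/τ with τ = M/ṁ = 94.094 min and T_ss = T_in + Q̇/(ṁ c_p) = 11.436 °C.
Solution: T(t) = T_ss + (T₀ − T_ss) e^(−t/τ).
T(116) = 11.436 + (19.664)·e^(−116/94.094) = 11.436 + (19.664)·0.29147 = 17.167 °C.

17.2 °C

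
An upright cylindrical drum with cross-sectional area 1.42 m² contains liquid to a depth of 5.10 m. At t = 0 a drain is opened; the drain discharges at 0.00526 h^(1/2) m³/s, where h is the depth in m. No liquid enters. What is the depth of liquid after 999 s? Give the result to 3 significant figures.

With no inflow, A dh/dt = −0.00526 √h.
Separate and integrate: 2(√h − √h₀) = −(0.00526/A) t.
√h = √5.10 − 0.00526·999/(2·1.42) = 2.2583 − 1.8503 = 0.40806.
h = 0.40806² = 0.16651 m.

0.167 m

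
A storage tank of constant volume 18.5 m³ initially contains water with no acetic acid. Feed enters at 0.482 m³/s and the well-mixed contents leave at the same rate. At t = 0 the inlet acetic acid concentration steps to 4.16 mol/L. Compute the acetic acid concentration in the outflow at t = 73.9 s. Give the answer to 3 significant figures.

3.55 mol/L

Transient balance on the dissolved component: V dC/dt = Q(C_in − C).
Time constant τ = V/Q = 18.5/0.482 = 38.382 s.
Integrating: C(t) = C_in + (C₀ − C_in) e^(−t/τ).
C(73.9) = 4.16 + (0 − 4.16)·e^(−73.9/38.382) = 4.16 + (-4.1600)·0.14582 = 3.5534 mol/L.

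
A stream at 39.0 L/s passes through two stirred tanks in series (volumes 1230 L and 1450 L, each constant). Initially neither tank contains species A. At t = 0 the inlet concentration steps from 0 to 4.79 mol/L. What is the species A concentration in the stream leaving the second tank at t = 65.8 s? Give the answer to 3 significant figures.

Species balance on tank i: dCᵢ/dt = (Cᵢ₋₁ − Cᵢ)/τᵢ with τᵢ = Vᵢ/Q.
τ₁ = 1230/39.0 = 31.538 s; τ₂ = 1450/39.0 = 37.179 s.
Tank 1: C₁ = C_in(1 − e^(−t/τ₁)). Tank 2 (τ₁ ≠ τ₂): C₂ = C_in[1 − (τ₁ e^(−t/τ₁) − τ₂ e^(−t/τ₂))/(τ₁ − τ₂)].
At t = 65.8: e^(−t/τ₁) = 0.12414, e^(−t/τ₂) = 0.17037.
C₂ = 4.79·[1 − (31.538·0.12414 − 37.179·0.17037)/(-5.6410)] = 4.79·0.57118 = 2.7359 mol/L.

2.74 mol/L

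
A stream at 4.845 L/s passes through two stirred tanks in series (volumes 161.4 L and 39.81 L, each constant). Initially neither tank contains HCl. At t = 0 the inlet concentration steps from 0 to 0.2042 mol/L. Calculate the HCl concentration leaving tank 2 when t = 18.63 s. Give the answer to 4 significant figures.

0.05618 mol/L

Each tank obeys Vᵢ dCᵢ/dt = Q(Cᵢ₋₁ − Cᵢ), so τᵢ = Vᵢ/Q.
τ₁ = 161.4/4.845 = 33.3127 s; τ₂ = 39.81/4.845 = 8.21672 s.
Solving the cascade with C₁(0)=C₂(0)=0 gives C₂(t) = C_in[1 − (τ₁ e^(−t/τ₁) − τ₂ e^(−t/τ₂))/(τ₁ − τ₂)].
At t = 18.63: e^(−t/τ₁) = 0.571640, e^(−t/τ₂) = 0.103589.
C₂ = 0.2042·[1 − (33.3127·0.571640 − 8.21672·0.103589)/(25.0960)] = 0.2042·0.275115 = 0.0561784 mol/L.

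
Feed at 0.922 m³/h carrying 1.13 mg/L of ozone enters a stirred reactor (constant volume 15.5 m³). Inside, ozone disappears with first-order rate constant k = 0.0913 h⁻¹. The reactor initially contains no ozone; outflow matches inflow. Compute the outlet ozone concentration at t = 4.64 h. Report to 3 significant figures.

0.224 mg/L

V dC/dt = Q(C_in − C) − k V C.
This is linear with rate a = Q/V + k = 0.15078 h⁻¹.
C_ss = Q C_in/(Q + kV) = 0.44578 mg/L; C(t) = C_ss + (C₀ − C_ss) e^(−a t).
C(4.64) = 0.44578 + (-0.44578)·e^(−0.15078·4.64) = 0.44578 + (-0.44578)·0.49677 = 0.22433 mg/L.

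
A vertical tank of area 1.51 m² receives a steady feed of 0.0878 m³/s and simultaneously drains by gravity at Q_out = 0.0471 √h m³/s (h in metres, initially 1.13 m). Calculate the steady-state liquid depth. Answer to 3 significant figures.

3.47 m

Level balance: A dh/dt = 0.0878 − 0.0471 √h. Setting dh/dt = 0:
Q_in = 0.0471 √h_ss ⇒ √h_ss = 0.0878/0.0471 = 1.8641.
h_ss = 1.8641² = 3.4749 m. (Since h₀ = 1.13 m < h_ss, the level will rise toward this value.)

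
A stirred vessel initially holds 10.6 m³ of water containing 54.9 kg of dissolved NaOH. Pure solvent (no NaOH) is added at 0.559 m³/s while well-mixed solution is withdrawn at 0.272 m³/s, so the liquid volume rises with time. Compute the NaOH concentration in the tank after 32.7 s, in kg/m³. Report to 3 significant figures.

Total volume: dV/dt = Q_in − Q_out = 0.28700 m³/s, so V(t) = 10.6 + 0.28700 t and V(32.7) = 19.985 m³.
Solute balance: dm/dt = 0 − Q_out C = −Q_out m/V(t).
Separate: dm/m = −Q_out dt/V(t) ⇒ ln(m/m₀) = −(Q_out/(Q_in−Q_out)) ln(V/V₀).
m = m₀ (V₀/V)^(Q_out/(Q_in−Q_out)) = 54.9 × (10.6/19.985)^(0.94774) = 30.100 kg.
C = m/V = 30.100/19.985 = 1.5061 kg/m³.

1.51 kg/m³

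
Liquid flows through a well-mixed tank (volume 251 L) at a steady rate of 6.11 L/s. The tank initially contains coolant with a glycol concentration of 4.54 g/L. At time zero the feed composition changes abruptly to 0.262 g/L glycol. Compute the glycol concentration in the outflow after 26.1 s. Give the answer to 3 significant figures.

Mass balance on the solute (V constant): V dC/dt = Q(C_in − C).
So dC/dt = (C_in − C)/τ with τ = V/Q = 251/6.11 = 41.080 s.
Solution: C(t) = C_in + (C₀ − C_in) e^(−t/τ).
C(26.1) = 0.262 + (4.54 − 0.262)·e^(−26.1/41.080) = 0.262 + (4.2780)·0.52975 = 2.5283 g/L.

2.53 g/L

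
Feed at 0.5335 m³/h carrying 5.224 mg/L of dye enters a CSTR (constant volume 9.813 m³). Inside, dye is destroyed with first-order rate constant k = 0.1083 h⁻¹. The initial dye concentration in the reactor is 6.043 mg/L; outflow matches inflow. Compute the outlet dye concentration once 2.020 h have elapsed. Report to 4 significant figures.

Species balance: V dC/dt = Q C_in − Q C − k V C.
This is linear with rate a = Q/V + k = 0.162667 h⁻¹.
C_ss = Q C_in/(Q + kV) = 1.74597 mg/L; C(t) = C_ss + (C₀ − C_ss) e^(−a t).
C(2.020) = 1.74597 + (4.29703)·e^(−0.162667·2.020) = 1.74597 + (4.29703)·0.719941 = 4.83958 mg/L.

4.840 mg/L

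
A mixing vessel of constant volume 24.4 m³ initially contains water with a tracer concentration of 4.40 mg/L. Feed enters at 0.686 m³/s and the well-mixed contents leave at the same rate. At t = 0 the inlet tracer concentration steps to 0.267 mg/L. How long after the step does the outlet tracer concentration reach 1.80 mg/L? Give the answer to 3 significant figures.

Species balance: V dC/dt = Q(C_in − C) ⇒ τ = V/Q = 35.569 s.
C(t) = C_in + (C₀ − C_in) e^(−t/τ). Set C = 1.80 and solve for t:
e^(−t/τ) = (C − C_in)/(C₀ − C_in) = (1.80 − 0.267)/(4.40 − 0.267) = 0.37092
t = −τ ln(…) = 35.569 × 0.99178 = 35.276 s.

35.3 s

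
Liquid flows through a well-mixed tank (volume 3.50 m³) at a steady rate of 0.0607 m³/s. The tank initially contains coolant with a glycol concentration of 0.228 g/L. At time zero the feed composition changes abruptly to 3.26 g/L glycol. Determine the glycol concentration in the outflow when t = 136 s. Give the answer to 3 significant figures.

2.97 g/L

Accumulation = in − out for the solute gives V dC/dt = Q(C_in − C).
So dC/dt = (C_in − C)/τ with τ = V/Q = 3.50/0.0607 = 57.661 s.
C approaches C_in exponentially: C(t) = C_in + (C₀ − C_in) e^(−t/τ).
C(136) = 3.26 + (0.228 − 3.26)·e^(−136/57.661) = 3.26 + (-3.0320)·0.094550 = 2.9733 g/L.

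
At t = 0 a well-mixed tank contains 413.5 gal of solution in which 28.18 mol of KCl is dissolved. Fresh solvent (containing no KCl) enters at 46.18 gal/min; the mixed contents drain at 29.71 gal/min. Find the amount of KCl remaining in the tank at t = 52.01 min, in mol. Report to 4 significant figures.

Let m(t) be the amount of KCl. Volume: V(t) = V₀ + (Q_in − Q_out) t = 413.5 + 16.4700 t; V(52.01) = 1270.10 gal.
Species balance (pure solvent in): dm/dt = −Q_out · m/V(t).
dm/m = −Q_out dt/(V₀ + 16.4700 t); integrating gives ln(m/m₀) = −(Q_out/(Q_in−Q_out)) ln(V/V₀).
m = m₀ (V₀/V)^(Q_out/(Q_in−Q_out)) = 28.18 × (413.5/1270.10)^(1.80389) = 3.72213 mol.

3.722 mol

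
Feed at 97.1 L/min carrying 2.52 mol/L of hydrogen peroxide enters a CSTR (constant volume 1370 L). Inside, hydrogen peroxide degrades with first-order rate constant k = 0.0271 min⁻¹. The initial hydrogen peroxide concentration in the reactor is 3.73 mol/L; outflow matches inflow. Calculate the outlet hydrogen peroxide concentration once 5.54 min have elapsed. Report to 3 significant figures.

2.93 mol/L

V dC/dt = Q(C_in − C) − k V C.
This is linear with rate a = Q/V + k = 0.097976 min⁻¹.
C_ss = Q C_in/(Q + kV) = 1.8230 mol/L; C(t) = C_ss + (C₀ − C_ss) e^(−a t).
C(5.54) = 1.8230 + (1.9070)·e^(−0.097976·5.54) = 1.8230 + (1.9070)·0.58113 = 2.9312 mol/L.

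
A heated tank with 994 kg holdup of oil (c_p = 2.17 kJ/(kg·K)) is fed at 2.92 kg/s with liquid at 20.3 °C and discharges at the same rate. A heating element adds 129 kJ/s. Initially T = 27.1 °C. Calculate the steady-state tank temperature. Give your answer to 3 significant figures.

M c_p dT/dt = ṁ c_p (T_in − T) + Q̇.
At steady state dT/dt = 0 ⇒ T_ss = T_in + Q̇/(ṁ c_p) = 20.3 + 129/(2.92·2.17) = 40.659 °C.

40.7 °C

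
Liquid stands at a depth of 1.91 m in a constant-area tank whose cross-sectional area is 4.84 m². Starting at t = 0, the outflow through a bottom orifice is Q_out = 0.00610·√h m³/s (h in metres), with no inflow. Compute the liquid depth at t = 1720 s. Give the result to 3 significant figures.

0.0889 m

With no inflow, A dh/dt = −0.00610 √h.
∫ h^(−1/2) dh = −(0.00610/A) ∫ dt, giving 2√h = 2√h₀ − (0.00610/A) t.
√h = √1.91 − 0.00610·1720/(2·4.84) = 1.3820 − 1.0839 = 0.29814.
h = 0.29814² = 0.088889 m.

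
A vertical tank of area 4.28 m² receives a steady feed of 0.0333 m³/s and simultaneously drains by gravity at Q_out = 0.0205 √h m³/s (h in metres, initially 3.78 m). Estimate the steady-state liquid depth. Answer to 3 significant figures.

A dh/dt = Q_in − 0.0205 √h. Steady state requires inflow = outflow:
Q_in = 0.0205 √h_ss ⇒ √h_ss = 0.0333/0.0205 = 1.6244.
h_ss = 1.6244² = 2.6386 m. (Since h₀ = 3.78 m > h_ss, the level will fall toward this value.)

2.64 m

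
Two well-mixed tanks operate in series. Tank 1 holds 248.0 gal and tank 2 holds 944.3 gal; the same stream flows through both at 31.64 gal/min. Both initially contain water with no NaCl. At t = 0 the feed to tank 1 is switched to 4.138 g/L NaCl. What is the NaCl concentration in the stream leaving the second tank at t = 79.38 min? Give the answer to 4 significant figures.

3.745 g/L

Time constants: τᵢ = Vᵢ/Q for each well-mixed tank.
τ₁ = 248.0/31.64 = 7.83818 min; τ₂ = 944.3/31.64 = 29.8451 min.
Solving the cascade with C₁(0)=C₂(0)=0 gives C₂(t) = C_in[1 − (τ₁ e^(−t/τ₁) − τ₂ e^(−t/τ₂))/(τ₁ − τ₂)].
At t = 79.38: e^(−t/τ₁) = 3.99712e-05, e^(−t/τ₂) = 0.0699671.
C₂ = 4.138·[1 − (7.83818·3.99712e-05 − 29.8451·0.0699671)/(-22.0070)] = 4.138·0.905127 = 3.74542 g/L.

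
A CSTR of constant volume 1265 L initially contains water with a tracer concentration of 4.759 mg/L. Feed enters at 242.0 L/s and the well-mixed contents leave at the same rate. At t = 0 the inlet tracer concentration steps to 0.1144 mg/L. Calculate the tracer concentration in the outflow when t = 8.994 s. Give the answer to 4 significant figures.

0.9456 mg/L

Species balance on the tank: V dC/dt = Q(C_in − C).
So dC/dt = (C_in − C)/τ with τ = V/Q = 1265/242.0 = 5.22727 s.
Solution: C(t) = C_in + (C₀ − C_in) e^(−t/τ).
C(8.994) = 0.1144 + (4.759 − 0.1144)·e^(−8.994/5.22727) = 0.1144 + (4.64460)·0.178960 = 0.945599 mg/L.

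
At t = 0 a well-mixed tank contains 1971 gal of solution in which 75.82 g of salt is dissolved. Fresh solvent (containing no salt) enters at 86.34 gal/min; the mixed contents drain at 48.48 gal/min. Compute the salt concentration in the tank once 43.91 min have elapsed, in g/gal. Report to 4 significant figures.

0.009535 g/gal

Total volume: dV/dt = Q_in − Q_out = 37.8600 gal/min, so V(t) = 1971 + 37.8600 t and V(43.91) = 3633.43 gal.
Species balance (pure solvent in): dm/dt = −Q_out · m/V(t).
Separate: dm/m = −Q_out dt/V(t) ⇒ ln(m/m₀) = −(Q_out/(Q_in−Q_out)) ln(V/V₀).
m = m₀ (V₀/V)^(Q_out/(Q_in−Q_out)) = 75.82 × (1971/3633.43)^(1.28051) = 34.6451 g.
C = m/V = 34.6451/3633.43 = 0.00953509 g/gal.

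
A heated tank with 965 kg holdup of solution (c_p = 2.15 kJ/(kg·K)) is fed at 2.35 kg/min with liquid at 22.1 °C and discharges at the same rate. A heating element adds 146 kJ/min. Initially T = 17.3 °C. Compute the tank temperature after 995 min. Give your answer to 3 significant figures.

48.0 °C

Unsteady energy balance on the tank contents: M c_p dT/dt = ṁ c_p (T_in − T) + 146.
τ = M/ṁ = 410.64 min; T_ss = T_in + Q̇/(ṁ c_p) = 22.1 + 146/(2.35·2.15) = 50.997 °C.
This is linear first-order; T(t) = T_ss + (T₀ − T_ss) e^(−t/τ).
T(995) = 50.997 + (-33.697)·e^(−995/410.64) = 50.997 + (-33.697)·0.088650 = 48.009 °C.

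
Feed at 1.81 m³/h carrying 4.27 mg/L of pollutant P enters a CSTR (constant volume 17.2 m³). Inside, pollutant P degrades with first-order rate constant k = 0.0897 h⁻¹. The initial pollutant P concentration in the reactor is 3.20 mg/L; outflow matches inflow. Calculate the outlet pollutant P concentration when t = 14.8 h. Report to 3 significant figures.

V dC/dt = Q(C_in − C) − k V C.
This is linear with rate a = Q/V + k = 0.19493 h⁻¹.
C_ss = Q C_in/(Q + kV) = 2.3051 mg/L; C(t) = C_ss + (C₀ − C_ss) e^(−a t).
C(14.8) = 2.3051 + (0.89488)·e^(−0.19493·14.8) = 2.3051 + (0.89488)·0.055855 = 2.3551 mg/L.

2.36 mg/L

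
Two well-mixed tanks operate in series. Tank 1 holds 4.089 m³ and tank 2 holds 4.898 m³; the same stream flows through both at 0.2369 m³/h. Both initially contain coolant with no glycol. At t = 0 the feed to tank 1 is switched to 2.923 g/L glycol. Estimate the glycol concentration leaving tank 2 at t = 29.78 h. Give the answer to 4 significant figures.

Each tank obeys Vᵢ dCᵢ/dt = Q(Cᵢ₋₁ − Cᵢ), so τᵢ = Vᵢ/Q.
τ₁ = 4.089/0.2369 = 17.2604 h; τ₂ = 4.898/0.2369 = 20.6754 h.
Tank 1: C₁ = C_in(1 − e^(−t/τ₁)). Tank 2 (τ₁ ≠ τ₂): C₂ = C_in[1 − (τ₁ e^(−t/τ₁) − τ₂ e^(−t/τ₂))/(τ₁ − τ₂)].
At t = 29.78: e^(−t/τ₁) = 0.178114, e^(−t/τ₂) = 0.236843.
C₂ = 2.923·[1 − (17.2604·0.178114 − 20.6754·0.236843)/(-3.41494)] = 2.923·0.466320 = 1.36305 g/L.

1.363 g/L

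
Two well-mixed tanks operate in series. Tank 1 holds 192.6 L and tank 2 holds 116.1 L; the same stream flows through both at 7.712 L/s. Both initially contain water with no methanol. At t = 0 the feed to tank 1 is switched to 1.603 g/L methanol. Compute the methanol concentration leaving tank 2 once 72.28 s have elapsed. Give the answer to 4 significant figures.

Species balance on tank i: dCᵢ/dt = (Cᵢ₋₁ − Cᵢ)/τᵢ with τᵢ = Vᵢ/Q.
τ₁ = 192.6/7.712 = 24.9741 s; τ₂ = 116.1/7.712 = 15.0545 s.
Tank 1: C₁ = C_in(1 − e^(−t/τ₁)). Tank 2 (τ₁ ≠ τ₂): C₂ = C_in[1 − (τ₁ e^(−t/τ₁) − τ₂ e^(−t/τ₂))/(τ₁ − τ₂)].
At t = 72.28: e^(−t/τ₁) = 0.0553432, e^(−t/τ₂) = 0.00821959.
C₂ = 1.603·[1 − (24.9741·0.0553432 − 15.0545·0.00821959)/(9.91961)] = 1.603·0.873140 = 1.39964 g/L.

1.400 g/L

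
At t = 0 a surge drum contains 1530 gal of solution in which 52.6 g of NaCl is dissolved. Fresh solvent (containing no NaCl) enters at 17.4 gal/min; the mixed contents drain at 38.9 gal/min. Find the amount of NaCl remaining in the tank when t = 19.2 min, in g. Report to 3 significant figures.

Total volume: dV/dt = Q_in − Q_out = -21.500 gal/min, so V(t) = 1530 − 21.500 t and V(19.2) = 1117.2 gal.
Solute balance: dm/dt = 0 − Q_out C = −Q_out m/V(t).
dm/m = −Q_out dt/(V₀ − 21.500 t); integrating gives ln(m/m₀) = −(Q_out/(Q_in−Q_out)) ln(V/V₀).
m = m₀ (V₀/V)^(Q_out/(Q_in−Q_out)) = 52.6 × (1530/1117.2)^(-1.8093) = 29.779 g.

29.8 g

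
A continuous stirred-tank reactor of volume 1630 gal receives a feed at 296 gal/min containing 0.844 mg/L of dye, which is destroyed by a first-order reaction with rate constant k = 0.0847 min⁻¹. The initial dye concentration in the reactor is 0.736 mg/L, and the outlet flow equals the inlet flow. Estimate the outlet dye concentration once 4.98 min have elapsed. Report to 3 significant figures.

V dC/dt = Q(C_in − C) − k V C.
This is linear with rate a = Q/V + k = 0.26630 min⁻¹.
C_ss = Q C_in/(Q + kV) = 0.57555 mg/L; C(t) = C_ss + (C₀ − C_ss) e^(−a t).
C(4.98) = 0.57555 + (0.16045)·e^(−0.26630·4.98) = 0.57555 + (0.16045)·0.26550 = 0.61815 mg/L.

0.618 mg/L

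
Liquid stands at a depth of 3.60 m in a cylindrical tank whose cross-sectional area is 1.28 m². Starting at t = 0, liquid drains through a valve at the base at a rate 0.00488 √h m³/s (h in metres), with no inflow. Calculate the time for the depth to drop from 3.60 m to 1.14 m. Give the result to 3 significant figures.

A dh/dt = −Q_out = −0.00488 √h.
This is separable: 2 d(√h)/dt = −0.00488/A, so √h = √h₀ − (0.00488/(2A)) t.
t = 2A(√h₀ − √h)/0.00488 = 2·1.28·(√3.60 − √1.14)/0.00488
  = 2.5600 × (1.8974 − 1.0677) / 0.00488 = 435.23 s.

435 s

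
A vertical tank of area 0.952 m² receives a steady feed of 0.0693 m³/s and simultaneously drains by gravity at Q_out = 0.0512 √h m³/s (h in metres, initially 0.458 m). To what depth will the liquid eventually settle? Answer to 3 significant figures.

A dh/dt = Q_in − 0.0512 √h. Steady state requires inflow = outflow:
Q_in = 0.0512 √h_ss ⇒ √h_ss = 0.0693/0.0512 = 1.3535.
h_ss = 1.3535² = 1.8320 m. (Since h₀ = 0.458 m < h_ss, the level will rise toward this value.)

1.83 m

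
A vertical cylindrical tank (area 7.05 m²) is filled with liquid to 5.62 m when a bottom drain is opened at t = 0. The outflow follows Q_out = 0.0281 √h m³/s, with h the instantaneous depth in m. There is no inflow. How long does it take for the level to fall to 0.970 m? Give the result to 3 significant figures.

695 s

With no inflow, A dh/dt = −0.0281 √h.
∫ h^(−1/2) dh = −(0.0281/A) ∫ dt, giving 2√h = 2√h₀ − (0.0281/A) t.
t = 2A(√h₀ − √h)/0.0281 = 2·7.05·(√5.62 − √0.970)/0.0281
  = 14.100 × (2.3707 − 0.98489) / 0.0281 = 695.35 s.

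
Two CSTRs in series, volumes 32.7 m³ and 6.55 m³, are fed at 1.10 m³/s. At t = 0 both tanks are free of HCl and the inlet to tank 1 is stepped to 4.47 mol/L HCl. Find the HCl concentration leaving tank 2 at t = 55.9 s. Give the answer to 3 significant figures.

3.62 mol/L

Each tank obeys Vᵢ dCᵢ/dt = Q(Cᵢ₋₁ − Cᵢ), so τᵢ = Vᵢ/Q.
τ₁ = 32.7/1.10 = 29.727 s; τ₂ = 6.55/1.10 = 5.9545 s.
Tank 1: C₁ = C_in(1 − e^(−t/τ₁)). Tank 2 (τ₁ ≠ τ₂): C₂ = C_in[1 − (τ₁ e^(−t/τ₁) − τ₂ e^(−t/τ₂))/(τ₁ − τ₂)].
At t = 55.9: e^(−t/τ₁) = 0.15252, e^(−t/τ₂) = 8.3741e-05.
C₂ = 4.47·[1 − (29.727·0.15252 − 5.9545·8.3741e-05)/(23.773)] = 4.47·0.80929 = 3.6175 mol/L.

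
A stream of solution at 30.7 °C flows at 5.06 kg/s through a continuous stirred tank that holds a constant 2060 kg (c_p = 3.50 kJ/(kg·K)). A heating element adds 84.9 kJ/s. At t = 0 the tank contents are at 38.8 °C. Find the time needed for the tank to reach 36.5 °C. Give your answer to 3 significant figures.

484 s

M c_p dT/dt = ṁ c_p (T_in − T) + Q̇.
τ = M/ṁ = 407.11 s; T_ss = T_in + Q̇/(ṁ c_p) = 35.494 °C.
T(t) = T_ss + (T₀ − T_ss) e^(−t/τ). Set T = 36.5:
e^(−t/τ) = (36.5 − 35.494)/(38.8 − 35.494) = 0.30432
t = −407.11 · ln(0.30432) = 484.34 s.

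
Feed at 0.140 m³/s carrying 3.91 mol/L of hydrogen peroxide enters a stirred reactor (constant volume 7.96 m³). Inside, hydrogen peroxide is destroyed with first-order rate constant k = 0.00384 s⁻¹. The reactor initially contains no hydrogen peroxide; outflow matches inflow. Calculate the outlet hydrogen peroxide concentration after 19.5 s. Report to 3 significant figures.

V dC/dt = Q(C_in − C) − k V C.
dC/dt = (Q/V) C_in − (Q/V + k) C; effective rate a = Q/V + k = 0.017588 + 0.00384 = 0.021428 s⁻¹.
C_ss = Q C_in/(Q + kV) = 3.2093 mol/L; C(t) = C_ss + (C₀ − C_ss) e^(−a t).
C(19.5) = 3.2093 + (-3.2093)·e^(−0.021428·19.5) = 3.2093 + (-3.2093)·0.65846 = 1.0961 mol/L.

1.10 mol/L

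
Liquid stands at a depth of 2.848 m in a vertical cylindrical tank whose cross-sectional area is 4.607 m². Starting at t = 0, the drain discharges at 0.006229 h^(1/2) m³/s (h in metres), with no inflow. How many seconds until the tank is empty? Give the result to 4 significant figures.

2496 s

With no inflow, A dh/dt = −0.006229 √h.
∫ h^(−1/2) dh = −(0.006229/A) ∫ dt, giving 2√h = 2√h₀ − (0.006229/A) t.
Set h = 0: 2√h₀ = (0.006229/A) t_empty ⇒ t_empty = 2A√h₀/0.006229.
t_empty = 2·4.607·√2.848/0.006229 = 9.21400·1.68760/0.006229 = 2496.32 s.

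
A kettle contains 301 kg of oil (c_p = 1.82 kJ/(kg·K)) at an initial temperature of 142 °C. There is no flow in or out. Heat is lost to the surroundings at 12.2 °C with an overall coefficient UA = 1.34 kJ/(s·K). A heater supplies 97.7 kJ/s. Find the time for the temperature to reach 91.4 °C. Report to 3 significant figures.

First-law balance (no shaft work): M c_p dT/dt = −UA(T − T_amb) + Q̇.
τ = M c_p/UA = 408.82 s; T_ss = T_amb + Q̇/UA = 12.2 + 97.7/1.34 = 85.110 °C.
T(t) = T_ss + (T₀ − T_ss)e^(−t/τ); set T = 91.4:
t = −τ ln[(T − T_ss)/(T₀ − T_ss)] = −408.82 · ln(0.11056) = 900.31 s.

900 s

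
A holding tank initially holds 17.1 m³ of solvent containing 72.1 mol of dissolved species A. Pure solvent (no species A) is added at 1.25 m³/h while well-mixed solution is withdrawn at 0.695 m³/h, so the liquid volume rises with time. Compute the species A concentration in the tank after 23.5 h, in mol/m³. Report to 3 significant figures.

Total volume: dV/dt = Q_in − Q_out = 0.55500 m³/h, so V(t) = 17.1 + 0.55500 t and V(23.5) = 30.143 m³.
Species balance (pure solvent in): dm/dt = −Q_out · m/V(t).
Separate: dm/m = −Q_out dt/V(t) ⇒ ln(m/m₀) = −(Q_out/(Q_in−Q_out)) ln(V/V₀).
m = m₀ (V₀/V)^(Q_out/(Q_in−Q_out)) = 72.1 × (17.1/30.143)^(1.2523) = 35.453 mol.
C = m/V = 35.453/30.143 = 1.1762 mol/m³.

1.18 mol/m³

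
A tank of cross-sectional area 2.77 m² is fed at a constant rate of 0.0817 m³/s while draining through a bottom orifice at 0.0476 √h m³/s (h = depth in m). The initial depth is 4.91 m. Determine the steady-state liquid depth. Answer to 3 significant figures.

2.95 m

Level balance: A dh/dt = 0.0817 − 0.0476 √h. Setting dh/dt = 0:
Q_in = 0.0476 √h_ss ⇒ √h_ss = 0.0817/0.0476 = 1.7164.
h_ss = 1.7164² = 2.9460 m. (Since h₀ = 4.91 m > h_ss, the level will fall toward this value.)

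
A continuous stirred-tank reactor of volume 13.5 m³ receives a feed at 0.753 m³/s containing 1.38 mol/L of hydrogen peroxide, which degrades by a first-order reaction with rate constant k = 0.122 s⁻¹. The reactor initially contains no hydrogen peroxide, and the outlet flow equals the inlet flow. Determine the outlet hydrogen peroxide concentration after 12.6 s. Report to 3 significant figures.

0.387 mol/L

Accumulation = in − out − consumed: V dC/dt = Q C_in − Q C − k V C.
dC/dt = (Q/V) C_in − (Q/V + k) C; effective rate a = Q/V + k = 0.055778 + 0.122 = 0.17778 s⁻¹.
C_ss = Q C_in/(Q + kV) = 0.43297 mol/L; C(t) = C_ss + (C₀ − C_ss) e^(−a t).
C(12.6) = 0.43297 + (-0.43297)·e^(−0.17778·12.6) = 0.43297 + (-0.43297)·0.10646 = 0.38688 mol/L.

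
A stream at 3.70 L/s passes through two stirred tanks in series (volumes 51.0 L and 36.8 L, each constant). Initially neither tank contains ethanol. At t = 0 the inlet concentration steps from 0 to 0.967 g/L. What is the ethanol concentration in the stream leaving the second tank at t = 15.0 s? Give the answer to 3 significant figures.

0.352 g/L

Time constants: τᵢ = Vᵢ/Q for each well-mixed tank.
τ₁ = 51.0/3.70 = 13.784 s; τ₂ = 36.8/3.70 = 9.9459 s.
Solving the cascade with C₁(0)=C₂(0)=0 gives C₂(t) = C_in[1 − (τ₁ e^(−t/τ₁) − τ₂ e^(−t/τ₂))/(τ₁ − τ₂)].
At t = 15.0: e^(−t/τ₁) = 0.33681, e^(−t/τ₂) = 0.22132.
C₂ = 0.967·[1 − (13.784·0.33681 − 9.9459·0.22132)/(3.8378)] = 0.967·0.36389 = 0.35188 g/L.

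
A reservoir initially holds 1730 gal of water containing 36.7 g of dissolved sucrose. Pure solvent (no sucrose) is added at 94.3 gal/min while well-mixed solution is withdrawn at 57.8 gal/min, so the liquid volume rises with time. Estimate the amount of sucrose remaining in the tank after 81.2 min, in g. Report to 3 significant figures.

Total volume: dV/dt = Q_in − Q_out = 36.500 gal/min, so V(t) = 1730 + 36.500 t and V(81.2) = 4693.8 gal.
Species balance (pure solvent in): dm/dt = −Q_out · m/V(t).
Separate: dm/m = −Q_out dt/V(t) ⇒ ln(m/m₀) = −(Q_out/(Q_in−Q_out)) ln(V/V₀).
m = m₀ (V₀/V)^(Q_out/(Q_in−Q_out)) = 36.7 × (1730/4693.8)^(1.5836) = 7.5549 g.

7.55 g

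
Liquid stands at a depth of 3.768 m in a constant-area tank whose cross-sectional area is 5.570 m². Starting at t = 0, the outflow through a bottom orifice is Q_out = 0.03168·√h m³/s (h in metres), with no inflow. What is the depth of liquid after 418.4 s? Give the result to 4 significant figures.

0.5644 m

Mass balance (ρ constant): A dh/dt = −0.03168 √h.
Separate and integrate: 2(√h − √h₀) = −(0.03168/A) t.
√h = √3.768 − 0.03168·418.4/(2·5.570) = 1.94113 − 1.18985 = 0.751285.
h = 0.751285² = 0.564429 m.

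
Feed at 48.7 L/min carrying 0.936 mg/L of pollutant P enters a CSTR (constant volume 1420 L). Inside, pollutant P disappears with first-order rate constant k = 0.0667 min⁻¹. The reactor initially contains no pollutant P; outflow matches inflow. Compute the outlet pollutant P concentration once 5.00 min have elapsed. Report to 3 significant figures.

V dC/dt = Q(C_in − C) − k V C.
dC/dt = (Q/V) C_in − (Q/V + k) C; effective rate a = Q/V + k = 0.034296 + 0.0667 = 0.10100 min⁻¹.
C_ss = Q C_in/(Q + kV) = 0.31784 mg/L; C(t) = C_ss + (C₀ − C_ss) e^(−a t).
C(5.00) = 0.31784 + (-0.31784)·e^(−0.10100·5.00) = 0.31784 + (-0.31784)·0.60352 = 0.12602 mg/L.

0.126 mg/L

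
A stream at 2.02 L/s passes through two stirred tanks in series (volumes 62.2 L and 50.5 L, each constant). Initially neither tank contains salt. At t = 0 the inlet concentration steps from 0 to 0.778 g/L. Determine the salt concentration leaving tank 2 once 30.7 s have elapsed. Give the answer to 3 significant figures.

Time constants: τᵢ = Vᵢ/Q for each well-mixed tank.
τ₁ = 62.2/2.02 = 30.792 s; τ₂ = 50.5/2.02 = 25.000 s.
Tank 1: C₁ = C_in(1 − e^(−t/τ₁)). Tank 2 (τ₁ ≠ τ₂): C₂ = C_in[1 − (τ₁ e^(−t/τ₁) − τ₂ e^(−t/τ₂))/(τ₁ − τ₂)].
At t = 30.7: e^(−t/τ₁) = 0.36898, e^(−t/τ₂) = 0.29288.
C₂ = 0.778·[1 − (30.792·0.36898 − 25.000·0.29288)/(5.7921)] = 0.778·0.30254 = 0.23537 g/L.

0.235 g/L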